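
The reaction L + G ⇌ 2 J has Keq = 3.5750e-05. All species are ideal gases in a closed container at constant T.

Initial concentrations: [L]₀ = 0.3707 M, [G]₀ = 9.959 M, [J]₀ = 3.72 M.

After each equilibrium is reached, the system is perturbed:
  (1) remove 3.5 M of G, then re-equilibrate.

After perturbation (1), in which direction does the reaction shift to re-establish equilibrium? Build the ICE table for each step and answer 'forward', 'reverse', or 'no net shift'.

Direction: reverse

Q₀ = 3.748 vs Keq = 3.5750e-05 ⇒ Q>K, reverse
Step 1:
                  L         G         J
  I          0.3707     9.959      3.72
  C           1.845     1.845    -3.689
  E           2.215      11.8   0.03058
  solve Keq expr → x = -1.845; check Q = 3.5750e-05
Then remove 3.5 M of G.
Step 2:
                  L         G         J
  I           2.215     8.304   0.03058
  C        0.002456  0.002456 -0.004913
  E           2.218     8.306   0.02566
  solve Keq expr → x = -0.002456; check Q = 3.5750e-05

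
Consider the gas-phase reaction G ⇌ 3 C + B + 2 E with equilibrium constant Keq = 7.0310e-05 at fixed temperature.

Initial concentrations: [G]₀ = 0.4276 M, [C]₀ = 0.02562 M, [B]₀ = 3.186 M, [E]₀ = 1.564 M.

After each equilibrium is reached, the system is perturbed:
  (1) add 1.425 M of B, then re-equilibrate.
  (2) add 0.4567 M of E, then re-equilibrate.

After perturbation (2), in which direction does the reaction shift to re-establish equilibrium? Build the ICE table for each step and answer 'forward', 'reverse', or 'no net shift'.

Q₀ = 3.0649e-04 vs Keq = 7.0310e-05 ⇒ Q>K, reverse
Step 1:
                    G           C           B           E
  Initial      0.4276     0.02562       3.186       1.564
  Change     0.003282   -0.009847   -0.003282   -0.006565
  Equil        0.4309     0.01577       3.183       1.557
  solve Keq expr → x = -0.003282; check Q = 7.0310e-05
Then add 1.425 M of B.
Step 2:
                    G           C           B           E
  Initial      0.4309     0.01577       4.608       1.557
  Change   6.0527e-04   -0.001816 -6.0527e-04   -0.001211
  Equil        0.4315     0.01396       4.607       1.556
  solve Keq expr → x = -6.0527e-04; check Q = 7.0310e-05
Then add 0.4567 M of E.
Step 3:
                    G           C           B           E
  Initial      0.4315     0.01396       4.607       2.013
  Change   7.2912e-04   -0.002187 -7.2912e-04   -0.001458
  Equil        0.4322     0.01177       4.606       2.011
  solve Keq expr → x = -7.2912e-04; check Q = 7.0310e-05

Direction: reverse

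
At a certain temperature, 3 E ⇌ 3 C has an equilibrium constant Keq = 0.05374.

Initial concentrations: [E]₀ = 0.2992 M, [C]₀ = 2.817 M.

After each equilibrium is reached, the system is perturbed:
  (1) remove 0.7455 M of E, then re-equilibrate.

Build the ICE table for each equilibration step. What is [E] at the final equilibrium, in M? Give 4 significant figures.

Q₀ = 834.6 vs Keq = 0.05374 ⇒ Q>K, reverse
Step 1:
                  E         C
  init       0.2992     2.817
  Δ           1.963    -1.963
  eq          2.262    0.8538
  solve Keq expr → x = -0.6544; check Q = 0.05374
Then remove 0.7455 M of E.
Step 2:
                  E         C
  init        1.517    0.8538
  Δ          0.2043   -0.2043
  eq          1.721    0.6495
  solve Keq expr → x = -0.06808; check Q = 0.05374

[E]_eq = 1.721 M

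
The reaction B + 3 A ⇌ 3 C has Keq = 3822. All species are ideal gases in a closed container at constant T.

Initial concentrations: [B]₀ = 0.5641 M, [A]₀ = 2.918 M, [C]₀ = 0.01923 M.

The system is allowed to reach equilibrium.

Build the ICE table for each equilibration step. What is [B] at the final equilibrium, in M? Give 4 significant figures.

Q₀ = 5.0737e-07 vs Keq = 3822 ⇒ Q<K, forward
Step 1:
                    B           A           C
  Initial      0.5641       2.918     0.01923
  Change      -0.5634       -1.69        1.69
  Equil    7.0607e-04       1.228       1.709
  solve Keq expr → x = 0.5634; check Q = 3822

[B]_eq = 7.0607e-04 M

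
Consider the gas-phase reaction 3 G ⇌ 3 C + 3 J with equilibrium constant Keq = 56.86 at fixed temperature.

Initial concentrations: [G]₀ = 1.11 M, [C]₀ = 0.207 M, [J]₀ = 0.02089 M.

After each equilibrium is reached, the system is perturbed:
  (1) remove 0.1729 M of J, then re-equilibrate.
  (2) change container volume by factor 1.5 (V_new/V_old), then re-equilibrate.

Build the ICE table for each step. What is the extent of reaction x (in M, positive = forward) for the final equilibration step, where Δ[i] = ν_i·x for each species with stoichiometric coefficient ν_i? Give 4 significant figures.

x = 0.0119 M

Q₀ = 5.9123e-08 vs Keq = 56.86 ⇒ Q<K, forward
Step 1:
                    G           C           J
  Initial        1.11       0.207     0.02089
  Change      -0.8637      0.8637      0.8637
  Equil        0.2463       1.071      0.8846
  solve Keq expr → x = 0.2879; check Q = 56.86
Then remove 0.1729 M of J.
Step 2:
                    G           C           J
  Initial      0.2463       1.071      0.7117
  Change      -0.0327      0.0327      0.0327
  Equil        0.2136       1.103      0.7444
  solve Keq expr → x = 0.0109; check Q = 56.86
Then change container volume by factor 1.5 (V_new/V_old).
Step 3:
                    G           C           J
  Initial      0.1424      0.7356      0.4963
  Change      -0.0357      0.0357      0.0357
  Equil        0.1067      0.7713       0.532
  solve Keq expr → x = 0.0119; check Q = 56.86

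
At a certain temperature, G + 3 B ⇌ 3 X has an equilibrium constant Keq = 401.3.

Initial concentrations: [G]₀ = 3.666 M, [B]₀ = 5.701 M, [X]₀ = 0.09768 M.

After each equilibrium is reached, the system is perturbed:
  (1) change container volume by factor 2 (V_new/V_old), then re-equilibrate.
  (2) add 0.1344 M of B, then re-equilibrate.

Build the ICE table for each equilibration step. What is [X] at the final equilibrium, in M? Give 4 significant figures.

[X]_eq = 2.667 M

Q₀ = 1.3721e-06 vs Keq = 401.3 ⇒ Q<K, forward
Step 1:
                  G         B         X
  Initial     3.666     5.701   0.09768
  Change     -1.711    -5.134     5.134
  Equil       1.955    0.5672     5.231
  solve Keq expr → x = 1.711; check Q = 401.3
Then change container volume by factor 2 (V_new/V_old).
Step 2:
                  G         B         X
  Initial    0.9774    0.2836     2.616
  Change     0.0209    0.0627   -0.0627
  Equil      0.9983    0.3463     2.553
  solve Keq expr → x = -0.0209; check Q = 401.3
Then add 0.1344 M of B.
Step 3:
                  G         B         X
  Initial    0.9983    0.4807     2.553
  Change   -0.03806   -0.1142    0.1142
  Equil      0.9602    0.3665     2.667
  solve Keq expr → x = 0.03806; check Q = 401.3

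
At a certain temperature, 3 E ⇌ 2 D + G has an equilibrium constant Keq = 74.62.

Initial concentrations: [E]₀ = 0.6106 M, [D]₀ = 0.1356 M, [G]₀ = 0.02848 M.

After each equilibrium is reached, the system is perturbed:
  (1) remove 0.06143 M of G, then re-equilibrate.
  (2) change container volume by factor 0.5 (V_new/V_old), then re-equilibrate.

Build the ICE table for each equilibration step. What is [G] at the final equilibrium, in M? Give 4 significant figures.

Q₀ = 0.0023 vs Keq = 74.62 ⇒ Q<K, forward
Step 1:
                   E          D          G
  I           0.6106     0.1356    0.02848
  C          -0.5244     0.3496     0.1748
  E          0.08623     0.4852     0.2033
  solve Keq expr → x = 0.1748; check Q = 74.62
Then remove 0.06143 M of G.
Step 2:
                   E          D          G
  I          0.08623     0.4852     0.1418
  C        -0.008626   0.005751   0.002875
  E          0.07761     0.4909     0.1447
  solve Keq expr → x = 0.002875; check Q = 74.62
Then change container volume by factor 0.5 (V_new/V_old).
Step 3:
                   E          D          G
  I           0.1552     0.9819     0.2894
  C                0          0          0
  E           0.1552     0.9819     0.2894
  solve Keq expr → x = 0; check Q = 74.62

[G]_eq = 0.2894 M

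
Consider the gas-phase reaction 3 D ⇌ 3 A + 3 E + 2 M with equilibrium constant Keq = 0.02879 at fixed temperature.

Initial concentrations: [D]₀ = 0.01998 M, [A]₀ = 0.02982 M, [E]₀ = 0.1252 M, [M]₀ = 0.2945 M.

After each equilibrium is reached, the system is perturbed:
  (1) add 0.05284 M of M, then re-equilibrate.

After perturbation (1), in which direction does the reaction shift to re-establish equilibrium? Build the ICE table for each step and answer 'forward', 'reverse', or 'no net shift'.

Direction: reverse

Q₀ = 5.6587e-04 vs Keq = 0.02879 ⇒ Q<K, forward
Step 1:
                   D          A          E          M
  I          0.01998    0.02982     0.1252     0.2945
  C         -0.01164    0.01164    0.01164   0.007762
  E         0.008338    0.04146     0.1368     0.3023
  solve Keq expr → x = 0.003881; check Q = 0.02879
Then add 0.05284 M of M.
Step 2:
                   D          A          E          M
  I         0.008338    0.04146     0.1368     0.3551
  C       7.2617e-04 -7.2617e-04 -7.2617e-04 -4.8411e-04
  E         0.009064    0.04074     0.1361     0.3546
  solve Keq expr → x = -2.4206e-04; check Q = 0.02879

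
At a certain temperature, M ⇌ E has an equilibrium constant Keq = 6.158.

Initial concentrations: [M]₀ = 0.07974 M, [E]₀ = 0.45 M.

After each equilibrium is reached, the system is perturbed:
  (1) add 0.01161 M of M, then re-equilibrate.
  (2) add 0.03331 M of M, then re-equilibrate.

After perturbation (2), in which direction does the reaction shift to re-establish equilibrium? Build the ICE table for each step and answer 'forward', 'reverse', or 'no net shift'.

Direction: forward

Q₀ = 5.643 vs Keq = 6.158 ⇒ Q<K, forward
Step 1:
                   M          E
  init       0.07974       0.45
  Δ        -0.005733   0.005733
  eq         0.07401     0.4557
  solve Keq expr → x = 0.005733; check Q = 6.158
Then add 0.01161 M of M.
Step 2:
                   M          E
  init       0.08562     0.4557
  Δ        -0.009988   0.009988
  eq         0.07563     0.4657
  solve Keq expr → x = 0.009988; check Q = 6.158
Then add 0.03331 M of M.
Step 3:
                   M          E
  init        0.1089     0.4657
  Δ         -0.02866    0.02866
  eq         0.08028     0.4944
  solve Keq expr → x = 0.02866; check Q = 6.158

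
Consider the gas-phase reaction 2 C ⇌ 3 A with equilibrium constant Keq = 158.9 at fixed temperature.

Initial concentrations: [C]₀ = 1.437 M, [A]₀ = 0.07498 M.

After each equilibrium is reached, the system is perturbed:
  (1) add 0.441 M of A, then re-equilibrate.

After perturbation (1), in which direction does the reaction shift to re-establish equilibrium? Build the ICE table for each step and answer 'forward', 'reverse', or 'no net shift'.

Q₀ = 2.0414e-04 vs Keq = 158.9 ⇒ Q<K, forward
Step 1:
                  C         A
  I           1.437   0.07498
  C          -1.227      1.84
  E          0.2102     1.915
  solve Keq expr → x = 0.6134; check Q = 158.9
Then add 0.441 M of A.
Step 2:
                  C         A
  I          0.2102     2.356
  C         0.06029  -0.09044
  E          0.2705     2.266
  solve Keq expr → x = -0.03015; check Q = 158.9

Direction: reverse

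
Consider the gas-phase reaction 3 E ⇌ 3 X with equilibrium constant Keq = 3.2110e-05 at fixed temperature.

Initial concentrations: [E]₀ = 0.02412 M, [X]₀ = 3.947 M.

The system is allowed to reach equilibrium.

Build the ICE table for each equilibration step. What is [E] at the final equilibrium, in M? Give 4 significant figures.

[E]_eq = 3.849 M

Q₀ = 4.3820e+06 vs Keq = 3.2110e-05 ⇒ Q>K, reverse
Step 1:
                  E         X
  Initial   0.02412     3.947
  Change      3.825    -3.825
  Equil       3.849    0.1223
  solve Keq expr → x = -1.275; check Q = 3.2110e-05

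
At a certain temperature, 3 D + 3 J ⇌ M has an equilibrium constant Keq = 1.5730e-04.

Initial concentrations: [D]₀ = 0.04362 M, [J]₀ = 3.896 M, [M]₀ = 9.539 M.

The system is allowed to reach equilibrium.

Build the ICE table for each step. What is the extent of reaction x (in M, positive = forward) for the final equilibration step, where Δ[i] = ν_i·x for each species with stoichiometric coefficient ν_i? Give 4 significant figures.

Q₀ = 1944 vs Keq = 1.5730e-04 ⇒ Q>K, reverse
Step 1:
                   D          J          M
  Initial    0.04362      3.896      9.539
  Change       4.422      4.422     -1.474
  Equil        4.466      8.318      8.065
  solve Keq expr → x = -1.474; check Q = 1.5730e-04

x = -1.474 M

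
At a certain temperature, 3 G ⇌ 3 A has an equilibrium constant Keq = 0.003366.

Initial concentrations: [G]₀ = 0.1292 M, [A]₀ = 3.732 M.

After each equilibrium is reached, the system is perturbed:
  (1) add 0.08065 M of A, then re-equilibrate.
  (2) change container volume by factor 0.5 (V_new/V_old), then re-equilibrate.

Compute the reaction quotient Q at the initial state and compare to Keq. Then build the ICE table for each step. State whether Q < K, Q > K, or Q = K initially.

Q₀ = 2.4101e+04; Q > K (proceeds reverse)

Q₀ = 2.4101e+04 vs Keq = 0.003366 ⇒ Q>K, reverse
Step 1:
                   G          A
  Initial     0.1292      3.732
  Change       3.229     -3.229
  Equil        3.358     0.5032
  solve Keq expr → x = -1.076; check Q = 0.003366
Then add 0.08065 M of A.
Step 2:
                   G          A
  Initial      3.358     0.5839
  Change     0.07014   -0.07014
  Equil        3.428     0.5138
  solve Keq expr → x = -0.02338; check Q = 0.003366
Then change container volume by factor 0.5 (V_new/V_old).
Step 3:
                   G          A
  Initial      6.856      1.028
  Change           0          0
  Equil        6.856      1.028
  solve Keq expr → x = 0; check Q = 0.003366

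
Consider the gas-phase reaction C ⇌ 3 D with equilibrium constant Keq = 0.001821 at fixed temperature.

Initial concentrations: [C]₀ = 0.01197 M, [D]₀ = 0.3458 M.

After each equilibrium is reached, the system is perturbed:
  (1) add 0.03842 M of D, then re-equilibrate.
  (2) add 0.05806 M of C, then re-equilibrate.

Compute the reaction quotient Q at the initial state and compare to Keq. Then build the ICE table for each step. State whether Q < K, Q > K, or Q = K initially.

Q₀ = 3.454 vs Keq = 0.001821 ⇒ Q>K, reverse
Step 1:
                    C           D
  I           0.01197      0.3458
  C           0.09589     -0.2877
  E            0.1079     0.05813
  solve Keq expr → x = -0.09589; check Q = 0.001821
Then add 0.03842 M of D.
Step 2:
                    C           D
  I            0.1079     0.09655
  C           0.01211    -0.03632
  E              0.12     0.06023
  solve Keq expr → x = -0.01211; check Q = 0.001821
Then add 0.05806 M of C.
Step 3:
                    C           D
  I             0.178     0.06023
  C         -0.002706    0.008119
  E            0.1753     0.06835
  solve Keq expr → x = 0.002706; check Q = 0.001821

Q₀ = 3.454; Q > K (proceeds reverse)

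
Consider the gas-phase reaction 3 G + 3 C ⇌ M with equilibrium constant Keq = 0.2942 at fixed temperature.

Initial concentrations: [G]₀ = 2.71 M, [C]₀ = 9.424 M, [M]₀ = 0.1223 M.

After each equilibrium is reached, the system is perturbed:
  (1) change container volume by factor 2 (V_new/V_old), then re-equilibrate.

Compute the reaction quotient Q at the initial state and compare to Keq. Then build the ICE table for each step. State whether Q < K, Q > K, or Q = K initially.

Q₀ = 7.3420e-06; Q < K (proceeds forward)

Q₀ = 7.3420e-06 vs Keq = 0.2942 ⇒ Q<K, forward
Step 1:
                   G          C          M
  init          2.71      9.424     0.1223
  Δ           -2.496     -2.496     0.8321
  eq          0.2137      6.928     0.9544
  solve Keq expr → x = 0.8321; check Q = 0.2942
Then change container volume by factor 2 (V_new/V_old).
Step 2:
                   G          C          M
  init        0.1068      3.464     0.4772
  Δ           0.1984     0.1984   -0.06614
  eq          0.3053      3.662     0.4111
  solve Keq expr → x = -0.06614; check Q = 0.2942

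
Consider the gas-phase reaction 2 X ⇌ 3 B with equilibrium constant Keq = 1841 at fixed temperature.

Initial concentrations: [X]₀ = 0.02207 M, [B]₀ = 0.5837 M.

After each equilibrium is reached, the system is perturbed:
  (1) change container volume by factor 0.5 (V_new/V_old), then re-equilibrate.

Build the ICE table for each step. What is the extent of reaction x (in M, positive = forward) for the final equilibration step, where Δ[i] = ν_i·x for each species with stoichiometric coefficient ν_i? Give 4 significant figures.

x = -0.004249 M

Q₀ = 408.3 vs Keq = 1841 ⇒ Q<K, forward
Step 1:
                  X         B
  Initial   0.02207    0.5837
  Change   -0.01122   0.01684
  Equil     0.01085    0.6005
  solve Keq expr → x = 0.005612; check Q = 1841
Then change container volume by factor 0.5 (V_new/V_old).
Step 2:
                  X         B
  Initial   0.02169     1.201
  Change   0.008498  -0.01275
  Equil     0.03019     1.188
  solve Keq expr → x = -0.004249; check Q = 1841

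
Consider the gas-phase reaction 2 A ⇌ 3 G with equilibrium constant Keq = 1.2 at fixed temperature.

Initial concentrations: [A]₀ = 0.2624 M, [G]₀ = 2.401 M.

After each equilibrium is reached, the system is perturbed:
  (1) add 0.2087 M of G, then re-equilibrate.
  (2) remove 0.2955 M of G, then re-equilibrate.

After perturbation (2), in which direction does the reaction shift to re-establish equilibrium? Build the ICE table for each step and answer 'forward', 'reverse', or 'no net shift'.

Q₀ = 201 vs Keq = 1.2 ⇒ Q>K, reverse
Step 1:
                    A           G
  init         0.2624       2.401
  Δ            0.8432      -1.265
  eq            1.106       1.136
  solve Keq expr → x = -0.4216; check Q = 1.2
Then add 0.2087 M of G.
Step 2:
                    A           G
  init          1.106       1.345
  Δ           0.09593     -0.1439
  eq            1.202       1.201
  solve Keq expr → x = -0.04796; check Q = 1.2
Then remove 0.2955 M of G.
Step 3:
                    A           G
  init          1.202      0.9055
  Δ           -0.1356      0.2034
  eq            1.066       1.109
  solve Keq expr → x = 0.06779; check Q = 1.2

Direction: forward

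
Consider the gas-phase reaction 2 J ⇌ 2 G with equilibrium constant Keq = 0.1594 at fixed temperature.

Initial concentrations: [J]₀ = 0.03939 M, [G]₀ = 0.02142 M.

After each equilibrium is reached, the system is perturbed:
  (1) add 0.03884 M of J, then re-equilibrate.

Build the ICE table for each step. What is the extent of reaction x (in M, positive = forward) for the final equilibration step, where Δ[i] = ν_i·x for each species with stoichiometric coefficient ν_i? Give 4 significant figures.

x = 0.005541 M

Q₀ = 0.2957 vs Keq = 0.1594 ⇒ Q>K, reverse
Step 1:
                   J          G
  init       0.03939    0.02142
  Δ         0.004069  -0.004069
  eq         0.04346    0.01735
  solve Keq expr → x = -0.002035; check Q = 0.1594
Then add 0.03884 M of J.
Step 2:
                   J          G
  init        0.0823    0.01735
  Δ         -0.01108    0.01108
  eq         0.07122    0.02843
  solve Keq expr → x = 0.005541; check Q = 0.1594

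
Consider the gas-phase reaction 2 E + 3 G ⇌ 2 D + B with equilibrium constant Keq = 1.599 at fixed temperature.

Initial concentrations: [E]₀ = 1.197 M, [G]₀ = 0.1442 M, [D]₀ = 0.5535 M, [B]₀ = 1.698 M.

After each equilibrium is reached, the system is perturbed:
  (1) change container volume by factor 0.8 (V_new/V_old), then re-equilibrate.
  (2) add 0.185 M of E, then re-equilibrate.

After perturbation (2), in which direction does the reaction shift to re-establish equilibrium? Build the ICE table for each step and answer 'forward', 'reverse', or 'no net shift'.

Direction: forward

Q₀ = 121.1 vs Keq = 1.599 ⇒ Q>K, reverse
Step 1:
                  E         G         D         B
  Initial     1.197    0.1442    0.5535     1.698
  Change     0.1822    0.2734   -0.1822  -0.09112
  Equil       1.379    0.4176    0.3713     1.607
  solve Keq expr → x = -0.09112; check Q = 1.599
Then change container volume by factor 0.8 (V_new/V_old).
Step 2:
                  E         G         D         B
  Initial     1.724     0.522    0.4641     2.009
  Change   -0.03054   -0.0458   0.03054   0.01527
  Equil       1.694    0.4762    0.4946     2.024
  solve Keq expr → x = 0.01527; check Q = 1.599
Then add 0.185 M of E.
Step 3:
                  E         G         D         B
  Initial     1.879    0.4762    0.4946     2.024
  Change   -0.01385  -0.02078   0.01385  0.006927
  Equil       1.865    0.4554    0.5085     2.031
  solve Keq expr → x = 0.006927; check Q = 1.599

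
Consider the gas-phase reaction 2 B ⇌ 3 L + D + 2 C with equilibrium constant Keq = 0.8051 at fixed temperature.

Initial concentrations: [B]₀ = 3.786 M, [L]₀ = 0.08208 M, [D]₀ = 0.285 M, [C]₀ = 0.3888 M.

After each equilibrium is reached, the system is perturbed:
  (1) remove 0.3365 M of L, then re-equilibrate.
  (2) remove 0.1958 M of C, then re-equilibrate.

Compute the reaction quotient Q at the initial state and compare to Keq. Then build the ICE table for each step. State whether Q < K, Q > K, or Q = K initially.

Q₀ = 1.6621e-06 vs Keq = 0.8051 ⇒ Q<K, forward
Step 1:
                    B           L           D           C
  Initial       3.786     0.08208       0.285      0.3888
  Change       -1.007       1.511      0.5037       1.007
  Equil         2.779       1.593      0.7887       1.396
  solve Keq expr → x = 0.5037; check Q = 0.8051
Then remove 0.3365 M of L.
Step 2:
                    B           L           D           C
  Initial       2.779       1.257      0.7887       1.396
  Change      -0.1172      0.1758     0.05859      0.1172
  Equil         2.661       1.432      0.8473       1.513
  solve Keq expr → x = 0.05859; check Q = 0.8051
Then remove 0.1958 M of C.
Step 3:
                    B           L           D           C
  Initial       2.661       1.432      0.8473       1.318
  Change     -0.04698     0.07047     0.02349     0.04698
  Equil         2.614       1.503      0.8708       1.365
  solve Keq expr → x = 0.02349; check Q = 0.8051

Q₀ = 1.6621e-06; Q < K (proceeds forward)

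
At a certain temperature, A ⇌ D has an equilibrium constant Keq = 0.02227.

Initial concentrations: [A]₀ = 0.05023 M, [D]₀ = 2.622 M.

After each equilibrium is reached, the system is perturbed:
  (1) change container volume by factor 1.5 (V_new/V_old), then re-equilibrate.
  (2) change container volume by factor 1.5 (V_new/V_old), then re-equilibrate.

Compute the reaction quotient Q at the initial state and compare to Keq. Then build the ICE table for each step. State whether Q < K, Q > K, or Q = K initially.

Q₀ = 52.2 vs Keq = 0.02227 ⇒ Q>K, reverse
Step 1:
                  A         D
  I         0.05023     2.622
  C           2.564    -2.564
  E           2.614   0.05821
  solve Keq expr → x = -2.564; check Q = 0.02227
Then change container volume by factor 1.5 (V_new/V_old).
Step 2:
                  A         D
  I           1.743   0.03881
  C               0         0
  E           1.743   0.03881
  solve Keq expr → x = 0; check Q = 0.02227
Then change container volume by factor 1.5 (V_new/V_old).
Step 3:
                  A         D
  I           1.162   0.02587
  C               0         0
  E           1.162   0.02587
  solve Keq expr → x = 0; check Q = 0.02227

Q₀ = 52.2; Q > K (proceeds reverse)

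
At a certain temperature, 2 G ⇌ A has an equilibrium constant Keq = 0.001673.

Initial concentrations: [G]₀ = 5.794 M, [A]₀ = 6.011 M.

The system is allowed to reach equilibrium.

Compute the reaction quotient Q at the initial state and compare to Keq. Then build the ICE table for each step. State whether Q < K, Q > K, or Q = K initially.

Q₀ = 0.1791; Q > K (proceeds reverse)

Q₀ = 0.1791 vs Keq = 0.001673 ⇒ Q>K, reverse
Step 1:
                   G          A
  init         5.794      6.011
  Δ            11.07     -5.535
  eq           16.86     0.4758
  solve Keq expr → x = -5.535; check Q = 0.001673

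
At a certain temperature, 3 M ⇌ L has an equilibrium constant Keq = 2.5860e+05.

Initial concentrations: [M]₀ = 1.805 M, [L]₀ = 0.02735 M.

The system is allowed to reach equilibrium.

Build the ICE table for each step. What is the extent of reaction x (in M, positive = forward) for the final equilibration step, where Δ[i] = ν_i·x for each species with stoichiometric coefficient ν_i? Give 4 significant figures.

Q₀ = 0.004651 vs Keq = 2.5860e+05 ⇒ Q<K, forward
Step 1:
                   M          L
  I            1.805    0.02735
  C           -1.792     0.5972
  E          0.01342     0.6245
  solve Keq expr → x = 0.5972; check Q = 2.5860e+05

x = 0.5972 M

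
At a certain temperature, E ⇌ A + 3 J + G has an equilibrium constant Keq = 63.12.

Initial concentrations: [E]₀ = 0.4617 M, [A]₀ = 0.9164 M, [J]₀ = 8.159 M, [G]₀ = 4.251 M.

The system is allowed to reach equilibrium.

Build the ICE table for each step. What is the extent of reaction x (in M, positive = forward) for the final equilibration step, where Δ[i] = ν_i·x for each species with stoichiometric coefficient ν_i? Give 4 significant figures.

x = -0.7966 M

Q₀ = 4583 vs Keq = 63.12 ⇒ Q>K, reverse
Step 1:
                   E          A          J          G
  init        0.4617     0.9164      8.159      4.251
  Δ           0.7966    -0.7966      -2.39    -0.7966
  eq           1.258     0.1198      5.769      3.454
  solve Keq expr → x = -0.7966; check Q = 63.12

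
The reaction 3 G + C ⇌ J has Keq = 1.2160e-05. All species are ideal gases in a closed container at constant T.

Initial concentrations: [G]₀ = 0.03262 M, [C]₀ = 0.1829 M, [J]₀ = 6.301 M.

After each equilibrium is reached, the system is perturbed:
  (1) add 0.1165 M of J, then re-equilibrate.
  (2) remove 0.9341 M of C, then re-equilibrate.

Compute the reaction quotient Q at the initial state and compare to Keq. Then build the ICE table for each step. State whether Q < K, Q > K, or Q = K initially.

Q₀ = 9.9253e+05 vs Keq = 1.2160e-05 ⇒ Q>K, reverse
Step 1:
                   G          C          J
  Initial    0.03262     0.1829      6.301
  Change       17.67      5.891     -5.891
  Equil        17.71      6.074       0.41
  solve Keq expr → x = -5.891; check Q = 1.2160e-05
Then add 0.1165 M of J.
Step 2:
                   G          C          J
  Initial      17.71      6.074     0.5265
  Change      0.2726    0.09085   -0.09085
  Equil        17.98      6.165     0.4356
  solve Keq expr → x = -0.09085; check Q = 1.2160e-05
Then remove 0.9341 M of C.
Step 3:
                   G          C          J
  Initial      17.98      5.231     0.4356
  Change      0.1573    0.05242   -0.05242
  Equil        18.14      5.283     0.3832
  solve Keq expr → x = -0.05242; check Q = 1.2160e-05

Q₀ = 9.9253e+05; Q > K (proceeds reverse)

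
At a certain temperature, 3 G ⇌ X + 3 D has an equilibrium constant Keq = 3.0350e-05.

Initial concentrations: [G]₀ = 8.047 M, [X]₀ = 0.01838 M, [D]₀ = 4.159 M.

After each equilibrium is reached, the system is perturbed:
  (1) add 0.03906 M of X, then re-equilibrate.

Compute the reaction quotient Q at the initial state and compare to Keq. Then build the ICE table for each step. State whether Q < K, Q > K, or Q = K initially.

Q₀ = 0.002538; Q > K (proceeds reverse)

Q₀ = 0.002538 vs Keq = 3.0350e-05 ⇒ Q>K, reverse
Step 1:
                    G           X           D
  init          8.047     0.01838       4.159
  Δ           0.05444    -0.01815    -0.05444
  eq            8.101  2.3337e-04       4.105
  solve Keq expr → x = -0.01815; check Q = 3.0350e-05
Then add 0.03906 M of X.
Step 2:
                    G           X           D
  init          8.101     0.03929       4.105
  Δ            0.1171    -0.03903     -0.1171
  eq            8.219  2.6573e-04       3.987
  solve Keq expr → x = -0.03903; check Q = 3.0350e-05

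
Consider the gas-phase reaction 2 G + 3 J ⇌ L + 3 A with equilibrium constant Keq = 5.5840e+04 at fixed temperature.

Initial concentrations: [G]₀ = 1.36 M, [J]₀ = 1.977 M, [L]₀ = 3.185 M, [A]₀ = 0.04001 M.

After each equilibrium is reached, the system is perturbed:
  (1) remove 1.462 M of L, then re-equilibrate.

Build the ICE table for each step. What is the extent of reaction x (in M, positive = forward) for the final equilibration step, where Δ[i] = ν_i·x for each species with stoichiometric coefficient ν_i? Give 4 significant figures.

x = 0.007007 M

Q₀ = 1.4273e-05 vs Keq = 5.5840e+04 ⇒ Q<K, forward
Step 1:
                    G           J           L           A
  init           1.36       1.977       3.185     0.04001
  Δ             -1.17      -1.756      0.5852       1.756
  eq           0.1897      0.2215        3.77       1.796
  solve Keq expr → x = 0.5852; check Q = 5.5840e+04
Then remove 1.462 M of L.
Step 2:
                    G           J           L           A
  init         0.1897      0.2215       2.308       1.796
  Δ          -0.01401    -0.02102    0.007007     0.02102
  eq           0.1756      0.2005       2.315       1.817
  solve Keq expr → x = 0.007007; check Q = 5.5840e+04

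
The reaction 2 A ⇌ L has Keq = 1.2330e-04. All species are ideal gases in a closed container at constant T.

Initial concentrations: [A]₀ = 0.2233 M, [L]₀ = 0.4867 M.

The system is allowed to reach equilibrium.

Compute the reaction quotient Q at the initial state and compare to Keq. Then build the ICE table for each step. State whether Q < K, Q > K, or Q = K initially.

Q₀ = 9.761; Q > K (proceeds reverse)

Q₀ = 9.761 vs Keq = 1.2330e-04 ⇒ Q>K, reverse
Step 1:
                  A         L
  Initial    0.2233    0.4867
  Change      0.973   -0.4865
  Equil       1.196 1.7647e-04
  solve Keq expr → x = -0.4865; check Q = 1.2330e-04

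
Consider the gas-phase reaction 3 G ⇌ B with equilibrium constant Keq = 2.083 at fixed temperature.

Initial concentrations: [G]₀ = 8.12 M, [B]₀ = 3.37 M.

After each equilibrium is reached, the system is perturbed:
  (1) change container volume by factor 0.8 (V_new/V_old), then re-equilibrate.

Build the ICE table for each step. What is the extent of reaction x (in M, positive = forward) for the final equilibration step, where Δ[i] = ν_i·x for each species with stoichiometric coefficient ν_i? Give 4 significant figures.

x = 0.07829 M

Q₀ = 0.006295 vs Keq = 2.083 ⇒ Q<K, forward
Step 1:
                  G         B
  init         8.12      3.37
  Δ          -6.728     2.243
  eq          1.392     5.613
  solve Keq expr → x = 2.243; check Q = 2.083
Then change container volume by factor 0.8 (V_new/V_old).
Step 2:
                  G         B
  init        1.739     7.016
  Δ         -0.2349   0.07829
  eq          1.505     7.094
  solve Keq expr → x = 0.07829; check Q = 2.083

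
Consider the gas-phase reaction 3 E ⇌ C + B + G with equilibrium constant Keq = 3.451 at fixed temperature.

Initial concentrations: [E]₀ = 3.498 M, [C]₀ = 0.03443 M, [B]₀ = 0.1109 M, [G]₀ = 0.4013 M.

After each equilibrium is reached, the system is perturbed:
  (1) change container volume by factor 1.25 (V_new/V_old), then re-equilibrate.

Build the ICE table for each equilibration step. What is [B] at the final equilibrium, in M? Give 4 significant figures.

Q₀ = 3.5800e-05 vs Keq = 3.451 ⇒ Q<K, forward
Step 1:
                   E          C          B          G
  Initial      3.498    0.03443     0.1109     0.4013
  Change      -2.773     0.9243     0.9243     0.9243
  Equil       0.7251     0.9587      1.035      1.326
  solve Keq expr → x = 0.9243; check Q = 3.451
Then change container volume by factor 1.25 (V_new/V_old).
Step 2:
                   E          C          B          G
  Initial     0.5801      0.767     0.8282       1.06
  Change           0          0          0          0
  Equil       0.5801      0.767     0.8282       1.06
  solve Keq expr → x = 0; check Q = 3.451

[B]_eq = 0.8282 M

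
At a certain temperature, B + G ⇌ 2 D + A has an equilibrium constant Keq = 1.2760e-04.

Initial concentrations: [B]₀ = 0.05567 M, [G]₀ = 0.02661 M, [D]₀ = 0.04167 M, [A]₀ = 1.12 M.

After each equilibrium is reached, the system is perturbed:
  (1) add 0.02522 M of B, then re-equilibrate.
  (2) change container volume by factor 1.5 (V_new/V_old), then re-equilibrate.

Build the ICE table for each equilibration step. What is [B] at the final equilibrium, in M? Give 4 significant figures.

[B]_eq = 0.06751 M

Q₀ = 1.313 vs Keq = 1.2760e-04 ⇒ Q>K, reverse
Step 1:
                   B          G          D          A
  Initial    0.05567    0.02661    0.04167       1.12
  Change     0.02051    0.02051   -0.04102   -0.02051
  Equil      0.07618    0.04712 6.4546e-04      1.099
  solve Keq expr → x = -0.02051; check Q = 1.2760e-04
Then add 0.02522 M of B.
Step 2:
                   B          G          D          A
  Initial     0.1014    0.04712 6.4546e-04      1.099
  Change  -4.9313e-05 -4.9313e-05 9.8627e-05 4.9313e-05
  Equil       0.1014    0.04707 7.4409e-04        1.1
  solve Keq expr → x = 4.9313e-05; check Q = 1.2760e-04
Then change container volume by factor 1.5 (V_new/V_old).
Step 3:
                   B          G          D          A
  Initial    0.06757    0.03138 4.9606e-04      0.733
  Change  -5.5340e-05 -5.5340e-05 1.1068e-04 5.5340e-05
  Equil      0.06751    0.03133 6.0674e-04     0.7331
  solve Keq expr → x = 5.5340e-05; check Q = 1.2760e-04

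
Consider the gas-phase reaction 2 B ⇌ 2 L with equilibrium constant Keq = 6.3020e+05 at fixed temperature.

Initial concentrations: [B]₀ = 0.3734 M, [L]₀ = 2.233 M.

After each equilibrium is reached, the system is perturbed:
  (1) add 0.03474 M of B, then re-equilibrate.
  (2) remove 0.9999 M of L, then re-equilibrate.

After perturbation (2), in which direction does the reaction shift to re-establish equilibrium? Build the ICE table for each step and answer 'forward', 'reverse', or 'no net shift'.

Direction: forward

Q₀ = 35.76 vs Keq = 6.3020e+05 ⇒ Q<K, forward
Step 1:
                   B          L
  init        0.3734      2.233
  Δ          -0.3701     0.3701
  eq        0.003279      2.603
  solve Keq expr → x = 0.1851; check Q = 6.3020e+05
Then add 0.03474 M of B.
Step 2:
                   B          L
  init       0.03802      2.603
  Δ          -0.0347     0.0347
  eq        0.003323      2.638
  solve Keq expr → x = 0.01735; check Q = 6.3020e+05
Then remove 0.9999 M of L.
Step 3:
                   B          L
  init      0.003323      1.638
  Δ        -0.001258   0.001258
  eq        0.002065      1.639
  solve Keq expr → x = 6.2899e-04; check Q = 6.3020e+05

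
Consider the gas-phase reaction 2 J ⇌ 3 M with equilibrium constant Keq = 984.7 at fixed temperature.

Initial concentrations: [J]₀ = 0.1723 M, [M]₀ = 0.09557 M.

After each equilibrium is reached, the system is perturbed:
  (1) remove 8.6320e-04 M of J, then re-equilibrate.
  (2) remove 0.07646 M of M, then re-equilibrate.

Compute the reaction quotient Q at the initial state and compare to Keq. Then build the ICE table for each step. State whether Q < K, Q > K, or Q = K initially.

Q₀ = 0.0294 vs Keq = 984.7 ⇒ Q<K, forward
Step 1:
                    J           M
  init         0.1723     0.09557
  Δ           -0.1659      0.2488
  eq          0.00644      0.3444
  solve Keq expr → x = 0.08293; check Q = 984.7
Then remove 8.6320e-04 M of J.
Step 2:
                    J           M
  init       0.005577      0.3444
  Δ        8.2838e-04   -0.001243
  eq         0.006405      0.3431
  solve Keq expr → x = -4.1419e-04; check Q = 984.7
Then remove 0.07646 M of M.
Step 3:
                    J           M
  init       0.006405      0.2667
  Δ         -0.001945    0.002917
  eq          0.00446      0.2696
  solve Keq expr → x = 9.7229e-04; check Q = 984.7

Q₀ = 0.0294; Q < K (proceeds forward)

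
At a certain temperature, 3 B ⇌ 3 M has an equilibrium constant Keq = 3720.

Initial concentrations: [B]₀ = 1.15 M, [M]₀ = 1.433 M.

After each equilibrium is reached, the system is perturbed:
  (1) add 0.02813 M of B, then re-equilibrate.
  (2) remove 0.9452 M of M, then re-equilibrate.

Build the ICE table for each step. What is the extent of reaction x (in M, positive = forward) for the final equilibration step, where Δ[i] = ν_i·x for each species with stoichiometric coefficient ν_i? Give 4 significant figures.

x = 0.0191 M

Q₀ = 1.935 vs Keq = 3720 ⇒ Q<K, forward
Step 1:
                  B         M
  I            1.15     1.433
  C         -0.9934    0.9934
  E          0.1566     2.426
  solve Keq expr → x = 0.3311; check Q = 3720
Then add 0.02813 M of B.
Step 2:
                  B         M
  I          0.1847     2.426
  C        -0.02642   0.02642
  E          0.1583     2.453
  solve Keq expr → x = 0.008808; check Q = 3720
Then remove 0.9452 M of M.
Step 3:
                  B         M
  I          0.1583     1.508
  C         -0.0573    0.0573
  E           0.101     1.565
  solve Keq expr → x = 0.0191; check Q = 3720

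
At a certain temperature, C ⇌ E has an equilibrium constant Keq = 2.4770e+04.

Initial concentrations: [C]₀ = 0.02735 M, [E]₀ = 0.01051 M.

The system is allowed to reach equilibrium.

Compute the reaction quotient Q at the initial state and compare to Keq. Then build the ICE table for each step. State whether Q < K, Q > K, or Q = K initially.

Q₀ = 0.3843 vs Keq = 2.4770e+04 ⇒ Q<K, forward
Step 1:
                  C         E
  Initial   0.02735   0.01051
  Change   -0.02735   0.02735
  Equil   1.5284e-06   0.03786
  solve Keq expr → x = 0.02735; check Q = 2.4770e+04

Q₀ = 0.3843; Q < K (proceeds forward)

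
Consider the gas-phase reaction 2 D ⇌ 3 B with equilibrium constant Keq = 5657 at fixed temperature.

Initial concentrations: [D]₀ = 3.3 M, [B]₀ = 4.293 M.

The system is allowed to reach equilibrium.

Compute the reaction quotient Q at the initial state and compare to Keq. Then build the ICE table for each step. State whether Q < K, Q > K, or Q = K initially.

Q₀ = 7.265; Q < K (proceeds forward)

Q₀ = 7.265 vs Keq = 5657 ⇒ Q<K, forward
Step 1:
                  D         B
  Initial       3.3     4.293
  Change     -2.957     4.436
  Equil      0.3429     8.729
  solve Keq expr → x = 1.479; check Q = 5657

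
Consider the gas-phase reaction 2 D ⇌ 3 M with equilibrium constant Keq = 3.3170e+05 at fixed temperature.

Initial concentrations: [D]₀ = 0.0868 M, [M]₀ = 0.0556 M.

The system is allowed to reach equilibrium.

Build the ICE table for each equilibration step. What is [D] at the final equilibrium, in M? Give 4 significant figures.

Q₀ = 0.02281 vs Keq = 3.3170e+05 ⇒ Q<K, forward
Step 1:
                   D          M
  Initial     0.0868     0.0556
  Change    -0.08666       0.13
  Equil   1.3882e-04     0.1856
  solve Keq expr → x = 0.04333; check Q = 3.3170e+05

[D]_eq = 1.3882e-04 M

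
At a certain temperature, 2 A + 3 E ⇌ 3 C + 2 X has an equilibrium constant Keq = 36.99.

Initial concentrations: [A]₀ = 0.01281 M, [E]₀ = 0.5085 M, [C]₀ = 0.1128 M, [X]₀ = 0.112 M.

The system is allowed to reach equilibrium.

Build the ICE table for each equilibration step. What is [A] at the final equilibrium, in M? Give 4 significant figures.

Q₀ = 0.8344 vs Keq = 36.99 ⇒ Q<K, forward
Step 1:
                   A          E          C          X
  I          0.01281     0.5085     0.1128      0.112
  C         -0.01015   -0.01523    0.01523    0.01015
  E         0.002656     0.4933      0.128     0.1222
  solve Keq expr → x = 0.005077; check Q = 36.99

[A]_eq = 0.002656 M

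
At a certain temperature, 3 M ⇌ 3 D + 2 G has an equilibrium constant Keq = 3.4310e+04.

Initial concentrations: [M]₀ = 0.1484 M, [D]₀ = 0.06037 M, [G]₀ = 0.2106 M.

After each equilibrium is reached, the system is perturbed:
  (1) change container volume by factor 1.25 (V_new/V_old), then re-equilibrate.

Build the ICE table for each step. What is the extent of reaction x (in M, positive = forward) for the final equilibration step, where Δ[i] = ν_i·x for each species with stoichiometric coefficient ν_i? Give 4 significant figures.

Q₀ = 0.002986 vs Keq = 3.4310e+04 ⇒ Q<K, forward
Step 1:
                  M         D         G
  Initial    0.1484   0.06037    0.2106
  Change    -0.1455    0.1455   0.09701
  Equil    0.002887    0.2059    0.3076
  solve Keq expr → x = 0.0485; check Q = 3.4310e+04
Then change container volume by factor 1.25 (V_new/V_old).
Step 2:
                  M         D         G
  Initial   0.00231    0.1647    0.2461
  Change  -3.1434e-04 3.1434e-04 2.0956e-04
  Equil    0.001995     0.165    0.2463
  solve Keq expr → x = 1.0478e-04; check Q = 3.4310e+04

x = 1.0478e-04 M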